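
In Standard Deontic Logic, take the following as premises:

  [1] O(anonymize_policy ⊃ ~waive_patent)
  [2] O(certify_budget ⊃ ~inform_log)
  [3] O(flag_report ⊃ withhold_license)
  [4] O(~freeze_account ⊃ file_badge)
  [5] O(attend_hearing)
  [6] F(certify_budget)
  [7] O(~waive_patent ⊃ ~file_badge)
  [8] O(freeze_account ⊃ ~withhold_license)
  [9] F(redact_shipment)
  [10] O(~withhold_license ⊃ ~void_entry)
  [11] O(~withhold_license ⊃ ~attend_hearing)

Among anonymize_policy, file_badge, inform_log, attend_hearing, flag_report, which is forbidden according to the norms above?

anonymize_policy

Premise 5 gives O(attend_hearing).
Premise 11, O(~withhold_license ⊃ ~attend_hearing), contraposes to O(attend_hearing ⊃ withhold_license); with O(attend_hearing) we get O(withhold_license).
Premise 8, O(freeze_account ⊃ ~withhold_license), contraposes to O(withhold_license ⊃ ~freeze_account); with O(withhold_license) we get O(~freeze_account).
Applying K to premise 4 (O(~freeze_account ⊃ file_badge)) and O(~freeze_account) yields O(file_badge).
Premise 7 is O(~waive_patent ⊃ ~file_badge); contrapositively O(file_badge ⊃ waive_patent). Since O(file_badge) holds, K gives O(waive_patent).
The contrapositive of premise 1 (O(anonymize_policy ⊃ ~waive_patent)) is O(waive_patent ⊃ ~anonymize_policy), and O(waive_patent) is already established, so O(~anonymize_policy).
So O(~anonymize_policy) holds, i.e. anonymize_policy is forbidden. None of the other listed options is forbidden under the premises.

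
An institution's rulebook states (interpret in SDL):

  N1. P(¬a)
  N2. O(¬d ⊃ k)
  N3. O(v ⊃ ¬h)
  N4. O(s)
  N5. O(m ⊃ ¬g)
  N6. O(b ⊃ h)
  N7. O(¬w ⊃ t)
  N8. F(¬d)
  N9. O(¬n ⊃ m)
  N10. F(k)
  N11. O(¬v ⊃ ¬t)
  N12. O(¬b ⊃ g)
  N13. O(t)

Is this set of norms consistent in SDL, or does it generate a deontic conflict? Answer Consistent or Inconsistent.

Consistent

Premise 2 is O(¬d ⊃ k), but O(¬d) is not derivable from the premises, so it does not yield O(k).
So O(k) is not derivable, and the apparent clash with O(¬k) does not arise.
A world satisfying every obligation exists (e.g. a=false, b=false, d=true, g=true, h=false, k=false, m=false, n=true, s=true, t=true, v=true, w=false); no atom is both obligatory and forbidden, so the set is consistent.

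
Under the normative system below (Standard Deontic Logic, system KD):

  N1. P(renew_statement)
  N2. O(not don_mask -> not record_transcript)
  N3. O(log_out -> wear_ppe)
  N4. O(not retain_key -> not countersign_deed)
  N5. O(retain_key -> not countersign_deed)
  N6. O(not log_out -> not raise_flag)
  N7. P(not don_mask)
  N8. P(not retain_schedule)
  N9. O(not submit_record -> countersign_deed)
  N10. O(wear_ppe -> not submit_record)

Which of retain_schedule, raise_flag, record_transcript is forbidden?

raise_flag

Premises 4 and 5 are O(not retain_key -> not countersign_deed) and O(retain_key -> not countersign_deed); every ideal world satisfies not retain_key or retain_key, so in either case not countersign_deed holds — hence O(not countersign_deed).
Premise 9 is O(not submit_record -> countersign_deed); contrapositively O(not countersign_deed -> submit_record). Since O(not countersign_deed) holds, K gives O(submit_record).
Premise 10 is O(wear_ppe -> not submit_record); contrapositively O(submit_record -> not wear_ppe). Since O(submit_record) holds, K gives O(not wear_ppe).
Premise 3 is O(log_out -> wear_ppe); contrapositively O(not wear_ppe -> not log_out). Since O(not wear_ppe) holds, K gives O(not log_out).
Applying K to premise 6 (O(not log_out -> not raise_flag)) and O(not log_out) yields O(not raise_flag).
So O(not raise_flag) holds, i.e. raise_flag is forbidden. None of the other listed options is forbidden under the premises.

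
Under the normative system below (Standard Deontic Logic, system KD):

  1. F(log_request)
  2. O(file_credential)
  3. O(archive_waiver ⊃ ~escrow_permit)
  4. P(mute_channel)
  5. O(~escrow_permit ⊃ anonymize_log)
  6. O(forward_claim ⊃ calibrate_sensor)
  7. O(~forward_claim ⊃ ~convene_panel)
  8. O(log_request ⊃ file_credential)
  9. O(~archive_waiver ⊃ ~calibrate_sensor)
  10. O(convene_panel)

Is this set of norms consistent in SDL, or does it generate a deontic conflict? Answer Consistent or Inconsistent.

Premise 8 is O(log_request ⊃ file_credential); even if O(file_credential) held, inferring O(log_request) would be affirming the consequent — invalid.
So O(log_request) is not derivable, and the apparent clash with O(~log_request) does not arise.
A world satisfying every obligation exists (e.g. anonymize_log=true, archive_waiver=true, calibrate_sensor=true, convene_panel=true, escrow_permit=false, file_credential=true, forward_claim=true, log_request=false, mute_channel=false); no atom is both obligatory and forbidden, so the set is consistent.

Consistent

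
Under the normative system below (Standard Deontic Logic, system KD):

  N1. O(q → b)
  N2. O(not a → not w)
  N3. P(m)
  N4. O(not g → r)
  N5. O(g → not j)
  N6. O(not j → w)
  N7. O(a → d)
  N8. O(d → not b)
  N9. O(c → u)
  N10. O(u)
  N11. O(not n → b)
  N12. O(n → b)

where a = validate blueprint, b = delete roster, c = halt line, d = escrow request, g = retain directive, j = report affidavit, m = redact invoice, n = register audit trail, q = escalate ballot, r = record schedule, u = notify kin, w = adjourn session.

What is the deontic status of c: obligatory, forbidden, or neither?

Premise 9 is O(c → u); even if O(u) held, inferring O(c) would be affirming the consequent — invalid.
No premise or chain of K-axiom applications forces O(c), and none forces O(not c). So c is neither obligatory nor forbidden under these norms.

Neither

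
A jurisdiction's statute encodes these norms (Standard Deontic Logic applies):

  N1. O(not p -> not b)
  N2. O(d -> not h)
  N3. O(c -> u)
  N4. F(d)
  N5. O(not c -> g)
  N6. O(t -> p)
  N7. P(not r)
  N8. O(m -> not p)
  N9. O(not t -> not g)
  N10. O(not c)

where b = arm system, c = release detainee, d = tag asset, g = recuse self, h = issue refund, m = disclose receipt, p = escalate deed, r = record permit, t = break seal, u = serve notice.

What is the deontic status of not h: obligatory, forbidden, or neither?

Neither

Premise 2 is O(d -> not h), but O(d) is not derivable from the premises, so it does not yield O(not h).
No premise or chain of K-axiom applications forces O(not h), and none forces O(h). So not h is neither obligatory nor forbidden under these norms.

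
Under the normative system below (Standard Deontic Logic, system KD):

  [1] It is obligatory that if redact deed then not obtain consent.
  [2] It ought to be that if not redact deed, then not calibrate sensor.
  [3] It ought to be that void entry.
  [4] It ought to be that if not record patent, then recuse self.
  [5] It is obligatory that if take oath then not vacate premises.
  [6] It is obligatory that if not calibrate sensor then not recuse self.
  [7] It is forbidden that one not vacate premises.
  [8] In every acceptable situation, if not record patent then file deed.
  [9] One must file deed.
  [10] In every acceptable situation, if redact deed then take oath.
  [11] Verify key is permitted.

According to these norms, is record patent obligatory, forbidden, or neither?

Obligatory

Premise 7, F(¬vacate_premises), is equivalent to O(vacate_premises).
The contrapositive of premise 5 (O(take_oath → ¬vacate_premises)) is O(vacate_premises → ¬take_oath), and O(vacate_premises) is already established, so O(¬take_oath).
The contrapositive of premise 10 (O(redact_deed → take_oath)) is O(¬take_oath → ¬redact_deed), and O(¬take_oath) is already established, so O(¬redact_deed).
Applying K to premise 2 (O(¬redact_deed → ¬calibrate_sensor)) and O(¬redact_deed) yields O(¬calibrate_sensor).
Premise 6 is O(¬calibrate_sensor → ¬recuse_self); since O(¬calibrate_sensor), deontic closure gives O(¬recuse_self).
Premise 4, O(¬record_patent → recuse_self), contraposes to O(¬recuse_self → record_patent); with O(¬recuse_self) we get O(record_patent).
Premises 1, 3, 8, 9, 11 do not contribute to this derivation.
Hence record_patent is obligatory.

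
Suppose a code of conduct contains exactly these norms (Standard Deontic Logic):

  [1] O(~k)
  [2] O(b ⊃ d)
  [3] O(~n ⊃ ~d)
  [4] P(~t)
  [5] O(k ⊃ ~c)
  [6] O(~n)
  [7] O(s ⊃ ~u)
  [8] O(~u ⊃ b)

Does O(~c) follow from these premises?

No

Premise 5 is O(k ⊃ ~c), but O(k) is not derivable from the premises, so it does not yield O(~c).
No other premise forces O(~c). An ideal world satisfying every premise can still have ~c false, so O(~c) is not derivable.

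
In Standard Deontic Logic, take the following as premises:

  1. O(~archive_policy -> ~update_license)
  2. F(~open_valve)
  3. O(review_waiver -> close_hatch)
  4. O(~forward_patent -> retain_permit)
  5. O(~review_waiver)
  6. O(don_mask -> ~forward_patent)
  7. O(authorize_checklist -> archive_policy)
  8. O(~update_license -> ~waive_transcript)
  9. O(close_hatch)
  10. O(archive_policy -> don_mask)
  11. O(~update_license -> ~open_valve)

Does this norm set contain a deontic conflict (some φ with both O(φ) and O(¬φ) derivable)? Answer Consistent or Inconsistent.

Premise 3 is O(review_waiver -> close_hatch); even if O(close_hatch) held, inferring O(review_waiver) would be affirming the consequent — invalid.
So O(review_waiver) is not derivable, and the apparent clash with O(~review_waiver) does not arise.
A world satisfying every obligation exists (e.g. archive_policy=true, authorize_checklist=false, close_hatch=true, don_mask=true, forward_patent=false, open_valve=true, retain_permit=true, review_waiver=false, update_license=true, waive_transcript=false); no atom is both obligatory and forbidden, so the set is consistent.

Consistent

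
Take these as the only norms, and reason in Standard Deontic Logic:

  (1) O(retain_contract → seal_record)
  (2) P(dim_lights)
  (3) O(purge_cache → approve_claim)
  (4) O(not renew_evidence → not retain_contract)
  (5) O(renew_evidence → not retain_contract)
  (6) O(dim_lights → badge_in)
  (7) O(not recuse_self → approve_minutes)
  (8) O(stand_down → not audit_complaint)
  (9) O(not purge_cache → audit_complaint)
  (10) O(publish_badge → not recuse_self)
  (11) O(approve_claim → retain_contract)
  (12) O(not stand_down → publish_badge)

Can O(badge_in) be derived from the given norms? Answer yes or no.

No

Premise 6 is O(dim_lights → badge_in), but O(dim_lights) is not derivable from the premises (the permission P(dim_lights) asserts only not O(not dim_lights), not O(dim_lights)), so it does not yield O(badge_in).
No other premise forces O(badge_in). An ideal world satisfying every premise can still have badge_in false, so O(badge_in) is not derivable.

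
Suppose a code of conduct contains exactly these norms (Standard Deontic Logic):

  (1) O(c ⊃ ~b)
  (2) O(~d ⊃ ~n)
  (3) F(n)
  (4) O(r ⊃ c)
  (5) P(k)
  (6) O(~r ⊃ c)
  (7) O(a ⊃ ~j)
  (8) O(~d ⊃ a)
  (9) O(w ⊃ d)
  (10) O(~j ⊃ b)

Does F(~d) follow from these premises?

Premises 6 and 4 cover both cases: O(~r ⊃ c) and O(r ⊃ c). Since ~r ∨ r is a tautology, O(c) follows.
Applying K to premise 1 (O(c ⊃ ~b)) and O(c) yields O(~b).
Premise 10 is O(~j ⊃ b); contrapositively O(~b ⊃ j). Since O(~b) holds, K gives O(j).
Premise 7, O(a ⊃ ~j), contraposes to O(j ⊃ ~a); with O(j) we get O(~a).
Premise 8 is O(~d ⊃ a); contrapositively O(~a ⊃ d). Since O(~a) holds, K gives O(d).
Premises 2, 3, 5, 9 do not contribute to this derivation.
So O(d) holds, i.e. F(~d). The claim follows.

Yes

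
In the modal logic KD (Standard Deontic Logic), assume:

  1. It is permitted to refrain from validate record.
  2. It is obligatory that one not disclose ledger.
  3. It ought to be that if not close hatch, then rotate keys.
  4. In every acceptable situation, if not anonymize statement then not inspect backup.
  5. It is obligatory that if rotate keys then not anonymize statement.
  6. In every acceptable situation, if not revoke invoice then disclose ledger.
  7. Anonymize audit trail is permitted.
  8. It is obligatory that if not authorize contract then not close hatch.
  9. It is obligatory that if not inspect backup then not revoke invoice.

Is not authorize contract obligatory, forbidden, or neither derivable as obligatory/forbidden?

Premise 2 states O(¬disclose_ledger) outright.
The contrapositive of premise 6 (O(¬revoke_invoice → disclose_ledger)) is O(¬disclose_ledger → revoke_invoice), and O(¬disclose_ledger) is already established, so O(revoke_invoice).
The contrapositive of premise 9 (O(¬inspect_backup → ¬revoke_invoice)) is O(revoke_invoice → inspect_backup), and O(revoke_invoice) is already established, so O(inspect_backup).
Premise 4 is O(¬anonymize_statement → ¬inspect_backup); contrapositively O(inspect_backup → anonymize_statement). Since O(inspect_backup) holds, K gives O(anonymize_statement).
The contrapositive of premise 5 (O(rotate_keys → ¬anonymize_statement)) is O(anonymize_statement → ¬rotate_keys), and O(anonymize_statement) is already established, so O(¬rotate_keys).
The contrapositive of premise 3 (O(¬close_hatch → rotate_keys)) is O(¬rotate_keys → close_hatch), and O(¬rotate_keys) is already established, so O(close_hatch).
Premise 8 is O(¬authorize_contract → ¬close_hatch); contrapositively O(close_hatch → authorize_contract). Since O(close_hatch) holds, K gives O(authorize_contract).
Premises 1, 7 do not contribute to this derivation.
Thus O(authorize_contract), which is F(¬authorize_contract): ¬authorize_contract is forbidden.

Forbidden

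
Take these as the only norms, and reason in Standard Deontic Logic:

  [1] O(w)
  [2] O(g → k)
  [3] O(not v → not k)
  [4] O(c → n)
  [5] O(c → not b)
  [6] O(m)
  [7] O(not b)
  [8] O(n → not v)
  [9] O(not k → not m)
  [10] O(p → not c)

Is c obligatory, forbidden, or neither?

Forbidden

Premise 6 gives O(m).
The contrapositive of premise 9 (O(not k → not m)) is O(m → k), and O(m) is already established, so O(k).
Premise 3, O(not v → not k), contraposes to O(k → v); with O(k) we get O(v).
The contrapositive of premise 8 (O(n → not v)) is O(v → not n), and O(v) is already established, so O(not n).
Premise 4, O(c → n), contraposes to O(not n → not c); with O(not n) we get O(not c).
Premises 1, 2, 5, 7, 10 do not contribute to this derivation.
Thus O(not c), which is F(c): c is forbidden.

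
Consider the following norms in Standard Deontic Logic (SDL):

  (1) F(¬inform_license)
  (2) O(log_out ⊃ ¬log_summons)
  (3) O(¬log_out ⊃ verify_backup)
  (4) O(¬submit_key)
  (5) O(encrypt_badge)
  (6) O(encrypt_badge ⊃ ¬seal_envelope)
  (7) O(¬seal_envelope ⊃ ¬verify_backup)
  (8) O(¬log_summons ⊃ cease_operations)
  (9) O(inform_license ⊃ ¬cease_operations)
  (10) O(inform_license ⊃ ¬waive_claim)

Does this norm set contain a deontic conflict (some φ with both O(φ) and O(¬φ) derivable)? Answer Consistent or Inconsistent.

Inconsistent

Premise 5 gives O(encrypt_badge).
Applying K to premise 6 (O(encrypt_badge ⊃ ¬seal_envelope)) and O(encrypt_badge) yields O(¬seal_envelope).
With premise 7, O(¬seal_envelope ⊃ ¬verify_backup), the K-axiom yields O(¬verify_backup).
The contrapositive of premise 3 (O(¬log_out ⊃ verify_backup)) is O(¬verify_backup ⊃ log_out), and O(¬verify_backup) is already established, so O(log_out).
From O(log_out) and premise 2, O(log_out ⊃ ¬log_summons), we obtain O(¬log_summons).
Premise 8 is O(¬log_summons ⊃ cease_operations); since O(¬log_summons), deontic closure gives O(cease_operations).
Premise 9 is O(inform_license ⊃ ¬cease_operations); contrapositively O(cease_operations ⊃ ¬inform_license). Since O(cease_operations) holds, K gives O(¬inform_license).
Yet premise 1 is F(¬inform_license), i.e. O(inform_license).
We now have both O(¬inform_license) and O(inform_license) — inform_license is simultaneously obligatory and forbidden, violating the D-axiom.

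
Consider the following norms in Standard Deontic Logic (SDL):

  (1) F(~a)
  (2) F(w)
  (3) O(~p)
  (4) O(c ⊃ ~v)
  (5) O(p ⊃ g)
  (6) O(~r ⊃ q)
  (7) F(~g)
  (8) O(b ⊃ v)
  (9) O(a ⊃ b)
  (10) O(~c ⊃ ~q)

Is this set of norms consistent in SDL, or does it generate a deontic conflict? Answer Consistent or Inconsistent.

Consistent

Premise 5 is O(p ⊃ g); even if O(g) held, inferring O(p) would be affirming the consequent — invalid.
So O(p) is not derivable, and the apparent clash with O(~p) does not arise.
A world satisfying every obligation exists (e.g. a=true, b=true, c=false, g=true, p=false, q=false, r=true, v=true, w=false); no atom is both obligatory and forbidden, so the set is consistent.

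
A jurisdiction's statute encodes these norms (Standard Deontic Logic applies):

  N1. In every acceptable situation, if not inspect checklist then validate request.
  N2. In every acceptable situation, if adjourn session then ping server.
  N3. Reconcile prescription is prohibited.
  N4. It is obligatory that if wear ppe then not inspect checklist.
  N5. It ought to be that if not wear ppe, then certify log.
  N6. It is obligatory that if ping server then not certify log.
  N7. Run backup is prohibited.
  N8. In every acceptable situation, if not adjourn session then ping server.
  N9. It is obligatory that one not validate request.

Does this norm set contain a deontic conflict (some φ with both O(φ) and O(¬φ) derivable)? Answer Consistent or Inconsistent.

Inconsistent

By case analysis on adjourn_session: premise 2 gives O(adjourn_session → ping_server) and premise 8 gives O(¬adjourn_session → ping_server), so O(ping_server) either way.
Applying K to premise 6 (O(ping_server → ¬certify_log)) and O(ping_server) yields O(¬certify_log).
The contrapositive of premise 5 (O(¬wear_ppe → certify_log)) is O(¬certify_log → wear_ppe), and O(¬certify_log) is already established, so O(wear_ppe).
Premise 4 is O(wear_ppe → ¬inspect_checklist); since O(wear_ppe), deontic closure gives O(¬inspect_checklist).
Premise 1 is O(¬inspect_checklist → validate_request); since O(¬inspect_checklist), deontic closure gives O(validate_request).
However, premise 9 gives O(¬validate_request).
We now have both O(validate_request) and O(¬validate_request) — validate_request is simultaneously obligatory and forbidden, violating the D-axiom.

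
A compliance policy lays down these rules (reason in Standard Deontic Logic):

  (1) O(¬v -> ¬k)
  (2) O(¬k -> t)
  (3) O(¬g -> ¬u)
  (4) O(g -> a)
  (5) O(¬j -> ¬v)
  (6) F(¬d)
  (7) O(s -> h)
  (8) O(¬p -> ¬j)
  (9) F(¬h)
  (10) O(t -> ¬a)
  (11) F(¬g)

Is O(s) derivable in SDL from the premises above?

Premise 7 is O(s -> h); even if O(h) held, inferring O(s) would be affirming the consequent — invalid.
No other premise forces O(s). An ideal world satisfying every premise can still have s false, so O(s) is not derivable.

No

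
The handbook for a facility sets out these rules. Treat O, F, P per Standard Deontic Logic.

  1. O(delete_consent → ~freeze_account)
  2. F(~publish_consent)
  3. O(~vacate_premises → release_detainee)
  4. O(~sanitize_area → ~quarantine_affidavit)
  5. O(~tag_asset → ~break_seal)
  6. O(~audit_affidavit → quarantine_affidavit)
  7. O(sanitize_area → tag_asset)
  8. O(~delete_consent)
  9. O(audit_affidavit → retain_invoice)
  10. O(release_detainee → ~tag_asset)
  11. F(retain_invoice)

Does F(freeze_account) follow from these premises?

No

Premise 1 is O(delete_consent → ~freeze_account), but O(delete_consent) is not derivable from the premises, so it does not yield O(~freeze_account).
No other premise forces O(~freeze_account). An ideal world satisfying every premise can still have freeze_account true, so F(freeze_account) is not derivable.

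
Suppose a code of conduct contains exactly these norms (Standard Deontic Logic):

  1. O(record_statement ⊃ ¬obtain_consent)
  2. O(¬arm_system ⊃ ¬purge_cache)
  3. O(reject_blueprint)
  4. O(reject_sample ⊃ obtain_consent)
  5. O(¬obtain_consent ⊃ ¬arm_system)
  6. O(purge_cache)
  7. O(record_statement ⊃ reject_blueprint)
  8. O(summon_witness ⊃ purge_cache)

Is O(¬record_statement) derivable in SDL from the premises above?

Yes

From premise 6 we have O(purge_cache).
The contrapositive of premise 2 (O(¬arm_system ⊃ ¬purge_cache)) is O(purge_cache ⊃ arm_system), and O(purge_cache) is already established, so O(arm_system).
The contrapositive of premise 5 (O(¬obtain_consent ⊃ ¬arm_system)) is O(arm_system ⊃ obtain_consent), and O(arm_system) is already established, so O(obtain_consent).
Premise 1, O(record_statement ⊃ ¬obtain_consent), contraposes to O(obtain_consent ⊃ ¬record_statement); with O(obtain_consent) we get O(¬record_statement).
Premises 3, 4, 7, 8 do not contribute to this derivation.
So O(¬record_statement) follows.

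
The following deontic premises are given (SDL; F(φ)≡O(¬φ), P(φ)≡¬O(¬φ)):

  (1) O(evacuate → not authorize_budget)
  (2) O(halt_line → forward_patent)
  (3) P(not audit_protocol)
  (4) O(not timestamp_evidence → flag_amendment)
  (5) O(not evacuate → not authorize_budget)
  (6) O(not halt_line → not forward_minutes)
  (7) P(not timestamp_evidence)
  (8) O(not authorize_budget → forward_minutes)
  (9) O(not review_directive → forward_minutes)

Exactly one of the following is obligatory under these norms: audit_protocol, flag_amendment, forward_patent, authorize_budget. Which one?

forward_patent

By case analysis on not evacuate: premise 5 gives O(not evacuate → not authorize_budget) and premise 1 gives O(evacuate → not authorize_budget), so O(not authorize_budget) either way.
Applying K to premise 8 (O(not authorize_budget → forward_minutes)) and O(not authorize_budget) yields O(forward_minutes).
Premise 6 is O(not halt_line → not forward_minutes); contrapositively O(forward_minutes → halt_line). Since O(forward_minutes) holds, K gives O(halt_line).
With premise 2, O(halt_line → forward_patent), the K-axiom yields O(forward_patent).
So O(forward_patent) holds — forward_patent is obligatory. None of the other listed options is made obligatory by any chain of premises.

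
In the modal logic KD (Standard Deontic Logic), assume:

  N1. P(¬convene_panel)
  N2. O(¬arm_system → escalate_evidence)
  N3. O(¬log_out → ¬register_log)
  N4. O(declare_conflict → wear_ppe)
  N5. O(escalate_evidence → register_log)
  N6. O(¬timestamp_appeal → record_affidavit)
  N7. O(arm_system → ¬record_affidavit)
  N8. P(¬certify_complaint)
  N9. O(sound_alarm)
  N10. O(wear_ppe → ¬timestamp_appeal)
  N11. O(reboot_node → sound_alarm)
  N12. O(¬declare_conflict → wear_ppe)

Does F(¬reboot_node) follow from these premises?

Premise 11 is O(reboot_node → sound_alarm); even if O(sound_alarm) held, inferring O(reboot_node) would be affirming the consequent — invalid.
No other premise forces O(reboot_node). An ideal world satisfying every premise can still have ¬reboot_node true, so F(¬reboot_node) is not derivable.

No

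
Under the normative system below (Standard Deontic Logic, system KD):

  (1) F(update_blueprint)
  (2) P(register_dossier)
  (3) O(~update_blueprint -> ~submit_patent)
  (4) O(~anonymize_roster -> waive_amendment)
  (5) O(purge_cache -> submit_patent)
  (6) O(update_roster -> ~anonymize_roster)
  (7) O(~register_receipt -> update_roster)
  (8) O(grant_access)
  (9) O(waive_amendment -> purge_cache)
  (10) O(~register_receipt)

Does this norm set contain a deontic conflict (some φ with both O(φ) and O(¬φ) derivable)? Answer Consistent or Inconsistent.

Premise 1 is F(update_blueprint), i.e. O(~update_blueprint).
Applying K to premise 3 (O(~update_blueprint -> ~submit_patent)) and O(~update_blueprint) yields O(~submit_patent).
The contrapositive of premise 5 (O(purge_cache -> submit_patent)) is O(~submit_patent -> ~purge_cache), and O(~submit_patent) is already established, so O(~purge_cache).
Premise 9, O(waive_amendment -> purge_cache), contraposes to O(~purge_cache -> ~waive_amendment); with O(~purge_cache) we get O(~waive_amendment).
Premise 4 is O(~anonymize_roster -> waive_amendment); contrapositively O(~waive_amendment -> anonymize_roster). Since O(~waive_amendment) holds, K gives O(anonymize_roster).
Premise 6, O(update_roster -> ~anonymize_roster), contraposes to O(anonymize_roster -> ~update_roster); with O(anonymize_roster) we get O(~update_roster).
Premise 7 is O(~register_receipt -> update_roster); contrapositively O(~update_roster -> register_receipt). Since O(~update_roster) holds, K gives O(register_receipt).
Yet premise 10 states O(~register_receipt).
We now have both O(register_receipt) and O(~register_receipt) — register_receipt is simultaneously obligatory and forbidden, violating the D-axiom.

Inconsistent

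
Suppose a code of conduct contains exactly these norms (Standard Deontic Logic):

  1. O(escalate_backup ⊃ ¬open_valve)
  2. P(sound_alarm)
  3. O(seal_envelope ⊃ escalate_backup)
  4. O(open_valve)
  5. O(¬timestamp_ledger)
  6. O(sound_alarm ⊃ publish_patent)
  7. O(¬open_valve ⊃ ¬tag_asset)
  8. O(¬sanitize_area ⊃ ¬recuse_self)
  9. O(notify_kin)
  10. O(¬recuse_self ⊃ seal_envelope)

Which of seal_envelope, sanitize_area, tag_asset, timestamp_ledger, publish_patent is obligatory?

sanitize_area

Premise 4 states O(open_valve) outright.
The contrapositive of premise 1 (O(escalate_backup ⊃ ¬open_valve)) is O(open_valve ⊃ ¬escalate_backup), and O(open_valve) is already established, so O(¬escalate_backup).
Premise 3 is O(seal_envelope ⊃ escalate_backup); contrapositively O(¬escalate_backup ⊃ ¬seal_envelope). Since O(¬escalate_backup) holds, K gives O(¬seal_envelope).
Premise 10 is O(¬recuse_self ⊃ seal_envelope); contrapositively O(¬seal_envelope ⊃ recuse_self). Since O(¬seal_envelope) holds, K gives O(recuse_self).
The contrapositive of premise 8 (O(¬sanitize_area ⊃ ¬recuse_self)) is O(recuse_self ⊃ sanitize_area), and O(recuse_self) is already established, so O(sanitize_area).
So O(sanitize_area) holds — sanitize_area is obligatory. None of the other listed options is made obligatory by any chain of premises.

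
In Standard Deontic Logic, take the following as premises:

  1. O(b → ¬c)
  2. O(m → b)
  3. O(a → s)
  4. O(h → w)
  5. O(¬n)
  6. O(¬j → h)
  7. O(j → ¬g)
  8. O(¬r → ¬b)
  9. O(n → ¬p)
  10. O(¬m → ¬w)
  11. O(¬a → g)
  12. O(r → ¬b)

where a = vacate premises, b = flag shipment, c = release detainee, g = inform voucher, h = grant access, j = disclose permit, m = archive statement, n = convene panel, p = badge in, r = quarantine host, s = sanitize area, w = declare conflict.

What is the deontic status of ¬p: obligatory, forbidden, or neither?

Premise 9 is O(n → ¬p), but O(n) is not derivable from the premises, so it does not yield O(¬p).
No premise or chain of K-axiom applications forces O(¬p), and none forces O(p). So ¬p is neither obligatory nor forbidden under these norms.

Neither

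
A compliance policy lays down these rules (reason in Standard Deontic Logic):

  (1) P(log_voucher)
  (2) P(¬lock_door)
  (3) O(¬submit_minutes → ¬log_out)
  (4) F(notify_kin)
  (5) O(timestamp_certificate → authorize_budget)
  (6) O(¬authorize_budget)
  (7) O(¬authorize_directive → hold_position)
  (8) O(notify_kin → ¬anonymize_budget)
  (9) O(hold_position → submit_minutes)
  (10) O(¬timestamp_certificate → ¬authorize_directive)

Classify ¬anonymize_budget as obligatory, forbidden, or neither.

Premise 8 is O(notify_kin → ¬anonymize_budget), but O(notify_kin) is not derivable from the premises, so it does not yield O(¬anonymize_budget).
No premise or chain of K-axiom applications forces O(¬anonymize_budget), and none forces O(anonymize_budget). So ¬anonymize_budget is neither obligatory nor forbidden under these norms.

Neither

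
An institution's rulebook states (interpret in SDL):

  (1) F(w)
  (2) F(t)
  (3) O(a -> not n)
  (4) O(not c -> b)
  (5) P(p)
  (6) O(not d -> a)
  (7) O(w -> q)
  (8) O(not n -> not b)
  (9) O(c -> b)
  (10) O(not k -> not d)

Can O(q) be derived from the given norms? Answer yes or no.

No

Premise 7 is O(w -> q), but O(w) is not derivable from the premises, so it does not yield O(q).
No other premise forces O(q). An ideal world satisfying every premise can still have q false, so O(q) is not derivable.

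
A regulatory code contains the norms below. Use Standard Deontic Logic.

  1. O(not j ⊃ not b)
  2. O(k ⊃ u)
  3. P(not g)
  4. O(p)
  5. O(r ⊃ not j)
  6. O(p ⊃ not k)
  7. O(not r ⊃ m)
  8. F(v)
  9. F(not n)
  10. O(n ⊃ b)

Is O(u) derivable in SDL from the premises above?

Premise 2 is O(k ⊃ u), but O(k) is not derivable from the premises, so it does not yield O(u).
No other premise forces O(u). An ideal world satisfying every premise can still have u false, so O(u) is not derivable.

No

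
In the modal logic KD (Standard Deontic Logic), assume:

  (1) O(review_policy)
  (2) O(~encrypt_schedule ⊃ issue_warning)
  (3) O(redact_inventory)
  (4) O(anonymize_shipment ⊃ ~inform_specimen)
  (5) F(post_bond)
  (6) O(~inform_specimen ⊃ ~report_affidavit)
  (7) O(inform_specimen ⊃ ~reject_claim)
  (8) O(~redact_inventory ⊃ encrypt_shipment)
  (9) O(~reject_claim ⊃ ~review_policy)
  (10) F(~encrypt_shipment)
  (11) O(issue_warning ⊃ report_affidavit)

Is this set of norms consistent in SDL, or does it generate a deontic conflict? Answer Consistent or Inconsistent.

Consistent

Premise 8 is O(~redact_inventory ⊃ encrypt_shipment); even if O(encrypt_shipment) held, inferring O(~redact_inventory) would be affirming the consequent — invalid.
So O(~redact_inventory) is not derivable, and the apparent clash with O(redact_inventory) does not arise.
A world satisfying every obligation exists (e.g. anonymize_shipment=false, encrypt_schedule=true, encrypt_shipment=true, inform_specimen=false, issue_warning=false, post_bond=false, redact_inventory=true, reject_claim=true, report_affidavit=false, review_policy=true); no atom is both obligatory and forbidden, so the set is consistent.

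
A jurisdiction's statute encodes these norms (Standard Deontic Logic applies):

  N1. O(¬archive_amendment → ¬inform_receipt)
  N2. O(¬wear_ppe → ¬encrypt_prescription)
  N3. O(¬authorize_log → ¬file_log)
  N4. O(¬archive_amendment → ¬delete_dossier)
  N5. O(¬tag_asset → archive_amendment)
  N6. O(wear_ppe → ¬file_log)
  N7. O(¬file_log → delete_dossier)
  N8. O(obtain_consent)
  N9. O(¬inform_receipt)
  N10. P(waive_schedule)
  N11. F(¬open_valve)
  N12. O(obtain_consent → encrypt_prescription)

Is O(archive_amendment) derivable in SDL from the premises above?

Yes

Premise 8 states O(obtain_consent) outright.
From O(obtain_consent) and premise 12, O(obtain_consent → encrypt_prescription), we obtain O(encrypt_prescription).
Premise 2, O(¬wear_ppe → ¬encrypt_prescription), contraposes to O(encrypt_prescription → wear_ppe); with O(encrypt_prescription) we get O(wear_ppe).
With premise 6, O(wear_ppe → ¬file_log), the K-axiom yields O(¬file_log).
From O(¬file_log) and premise 7, O(¬file_log → delete_dossier), we obtain O(delete_dossier).
The contrapositive of premise 4 (O(¬archive_amendment → ¬delete_dossier)) is O(delete_dossier → archive_amendment), and O(delete_dossier) is already established, so O(archive_amendment).
Premises 1, 3, 5, 9, 10, 11 do not contribute to this derivation.
So O(archive_amendment) follows.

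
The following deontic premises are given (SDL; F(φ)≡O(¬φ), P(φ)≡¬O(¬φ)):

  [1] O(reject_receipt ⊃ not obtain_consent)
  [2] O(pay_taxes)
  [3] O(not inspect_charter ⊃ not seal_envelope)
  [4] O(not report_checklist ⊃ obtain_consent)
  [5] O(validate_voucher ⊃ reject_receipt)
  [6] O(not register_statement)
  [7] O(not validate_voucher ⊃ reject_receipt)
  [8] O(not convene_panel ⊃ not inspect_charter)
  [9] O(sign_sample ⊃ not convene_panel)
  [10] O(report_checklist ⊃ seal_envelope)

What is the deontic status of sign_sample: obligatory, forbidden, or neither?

Premises 7 and 5 cover both cases: O(not validate_voucher ⊃ reject_receipt) and O(validate_voucher ⊃ reject_receipt). Since not validate_voucher ∨ validate_voucher is a tautology, O(reject_receipt) follows.
Applying K to premise 1 (O(reject_receipt ⊃ not obtain_consent)) and O(reject_receipt) yields O(not obtain_consent).
Premise 4 is O(not report_checklist ⊃ obtain_consent); contrapositively O(not obtain_consent ⊃ report_checklist). Since O(not obtain_consent) holds, K gives O(report_checklist).
Applying K to premise 10 (O(report_checklist ⊃ seal_envelope)) and O(report_checklist) yields O(seal_envelope).
The contrapositive of premise 3 (O(not inspect_charter ⊃ not seal_envelope)) is O(seal_envelope ⊃ inspect_charter), and O(seal_envelope) is already established, so O(inspect_charter).
The contrapositive of premise 8 (O(not convene_panel ⊃ not inspect_charter)) is O(inspect_charter ⊃ convene_panel), and O(inspect_charter) is already established, so O(convene_panel).
Premise 9, O(sign_sample ⊃ not convene_panel), contraposes to O(convene_panel ⊃ not sign_sample); with O(convene_panel) we get O(not sign_sample).
Premises 2, 6 do not contribute to this derivation.
Thus O(not sign_sample), which is F(sign_sample): sign_sample is forbidden.

Forbidden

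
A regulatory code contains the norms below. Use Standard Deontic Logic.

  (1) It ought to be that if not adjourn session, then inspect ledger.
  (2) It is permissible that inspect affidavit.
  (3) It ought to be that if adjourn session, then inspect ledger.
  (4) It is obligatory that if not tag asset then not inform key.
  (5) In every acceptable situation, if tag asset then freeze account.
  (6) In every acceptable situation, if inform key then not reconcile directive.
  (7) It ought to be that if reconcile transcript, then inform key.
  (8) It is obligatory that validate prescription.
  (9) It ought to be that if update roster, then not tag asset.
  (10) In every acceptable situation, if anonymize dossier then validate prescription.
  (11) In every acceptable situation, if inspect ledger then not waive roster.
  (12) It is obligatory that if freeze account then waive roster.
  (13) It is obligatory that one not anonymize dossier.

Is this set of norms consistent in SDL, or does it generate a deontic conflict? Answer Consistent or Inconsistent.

Premise 10 is O(anonymize_dossier → validate_prescription); even if O(validate_prescription) held, inferring O(anonymize_dossier) would be affirming the consequent — invalid.
So O(anonymize_dossier) is not derivable, and the apparent clash with O(¬anonymize_dossier) does not arise.
A world satisfying every obligation exists (e.g. adjourn_session=false, anonymize_dossier=false, freeze_account=false, inform_key=false, inspect_affidavit=false, inspect_ledger=true, reconcile_directive=false, reconcile_transcript=false, tag_asset=false, update_roster=false, validate_prescription=true, waive_roster=false); no atom is both obligatory and forbidden, so the set is consistent.

Consistent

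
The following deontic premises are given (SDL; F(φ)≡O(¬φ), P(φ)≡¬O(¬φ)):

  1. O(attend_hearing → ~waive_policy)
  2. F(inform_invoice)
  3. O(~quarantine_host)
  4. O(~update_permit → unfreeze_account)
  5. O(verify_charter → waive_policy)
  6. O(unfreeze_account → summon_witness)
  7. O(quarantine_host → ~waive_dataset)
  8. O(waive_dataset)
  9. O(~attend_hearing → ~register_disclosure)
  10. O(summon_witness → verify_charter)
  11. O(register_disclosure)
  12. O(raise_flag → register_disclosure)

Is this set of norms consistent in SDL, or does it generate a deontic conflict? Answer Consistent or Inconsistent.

Consistent

Premise 7 is O(quarantine_host → ~waive_dataset), but O(quarantine_host) is not derivable from the premises, so it does not yield O(~waive_dataset).
So O(~waive_dataset) is not derivable, and the apparent clash with O(waive_dataset) does not arise.
A world satisfying every obligation exists (e.g. attend_hearing=true, inform_invoice=false, quarantine_host=false, raise_flag=false, register_disclosure=true, summon_witness=false, unfreeze_account=false, update_permit=true, verify_charter=false, waive_dataset=true, waive_policy=false); no atom is both obligatory and forbidden, so the set is consistent.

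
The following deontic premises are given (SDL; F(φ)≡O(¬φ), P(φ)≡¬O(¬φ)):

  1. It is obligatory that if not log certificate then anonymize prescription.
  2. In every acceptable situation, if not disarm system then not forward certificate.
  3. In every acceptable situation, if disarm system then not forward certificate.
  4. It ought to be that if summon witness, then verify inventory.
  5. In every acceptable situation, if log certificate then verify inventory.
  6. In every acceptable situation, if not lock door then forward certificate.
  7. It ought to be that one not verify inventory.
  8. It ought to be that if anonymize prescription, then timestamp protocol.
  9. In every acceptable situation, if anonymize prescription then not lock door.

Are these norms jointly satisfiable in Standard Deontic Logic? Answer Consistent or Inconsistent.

By case analysis on ¬disarm_system: premise 2 gives O(¬disarm_system → ¬forward_certificate) and premise 3 gives O(disarm_system → ¬forward_certificate), so O(¬forward_certificate) either way.
The contrapositive of premise 6 (O(¬lock_door → forward_certificate)) is O(¬forward_certificate → lock_door), and O(¬forward_certificate) is already established, so O(lock_door).
Premise 9 is O(anonymize_prescription → ¬lock_door); contrapositively O(lock_door → ¬anonymize_prescription). Since O(lock_door) holds, K gives O(¬anonymize_prescription).
The contrapositive of premise 1 (O(¬log_certificate → anonymize_prescription)) is O(¬anonymize_prescription → log_certificate), and O(¬anonymize_prescription) is already established, so O(log_certificate).
With premise 5, O(log_certificate → verify_inventory), the K-axiom yields O(verify_inventory).
But premise 7 directly asserts O(¬verify_inventory).
We now have both O(verify_inventory) and O(¬verify_inventory) — verify_inventory is simultaneously obligatory and forbidden, violating the D-axiom.

Inconsistent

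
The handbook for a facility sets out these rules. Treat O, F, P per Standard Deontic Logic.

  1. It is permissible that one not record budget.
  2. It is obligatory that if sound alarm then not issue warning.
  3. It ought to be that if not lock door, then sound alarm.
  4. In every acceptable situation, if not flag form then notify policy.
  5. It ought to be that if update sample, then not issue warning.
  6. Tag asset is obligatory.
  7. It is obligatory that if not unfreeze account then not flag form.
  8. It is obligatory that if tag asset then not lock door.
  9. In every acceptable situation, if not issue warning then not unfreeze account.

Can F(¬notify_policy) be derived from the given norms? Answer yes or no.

From premise 6 we have O(tag_asset).
From O(tag_asset) and premise 8, O(tag_asset → ¬lock_door), we obtain O(¬lock_door).
From O(¬lock_door) and premise 3, O(¬lock_door → sound_alarm), we obtain O(sound_alarm).
With premise 2, O(sound_alarm → ¬issue_warning), the K-axiom yields O(¬issue_warning).
Premise 9 is O(¬issue_warning → ¬unfreeze_account); since O(¬issue_warning), deontic closure gives O(¬unfreeze_account).
Premise 7 is O(¬unfreeze_account → ¬flag_form); since O(¬unfreeze_account), deontic closure gives O(¬flag_form).
Premise 4 is O(¬flag_form → notify_policy); since O(¬flag_form), deontic closure gives O(notify_policy).
Premises 1, 5 do not contribute to this derivation.
So O(notify_policy) holds, i.e. F(¬notify_policy). The claim follows.

Yes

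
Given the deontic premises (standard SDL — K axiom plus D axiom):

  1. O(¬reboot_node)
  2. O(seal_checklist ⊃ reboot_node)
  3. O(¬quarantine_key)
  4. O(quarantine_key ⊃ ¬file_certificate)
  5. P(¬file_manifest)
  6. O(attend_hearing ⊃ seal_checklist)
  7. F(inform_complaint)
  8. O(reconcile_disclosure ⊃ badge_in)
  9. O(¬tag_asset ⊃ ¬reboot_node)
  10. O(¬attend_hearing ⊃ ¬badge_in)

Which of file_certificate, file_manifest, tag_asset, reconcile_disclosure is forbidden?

reconcile_disclosure

Premise 1 gives O(¬reboot_node).
Premise 2 is O(seal_checklist ⊃ reboot_node); contrapositively O(¬reboot_node ⊃ ¬seal_checklist). Since O(¬reboot_node) holds, K gives O(¬seal_checklist).
Premise 6 is O(attend_hearing ⊃ seal_checklist); contrapositively O(¬seal_checklist ⊃ ¬attend_hearing). Since O(¬seal_checklist) holds, K gives O(¬attend_hearing).
Premise 10 is O(¬attend_hearing ⊃ ¬badge_in); since O(¬attend_hearing), deontic closure gives O(¬badge_in).
Premise 8, O(reconcile_disclosure ⊃ badge_in), contraposes to O(¬badge_in ⊃ ¬reconcile_disclosure); with O(¬badge_in) we get O(¬reconcile_disclosure).
So O(¬reconcile_disclosure) holds, i.e. reconcile_disclosure is forbidden. None of the other listed options is forbidden under the premises.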